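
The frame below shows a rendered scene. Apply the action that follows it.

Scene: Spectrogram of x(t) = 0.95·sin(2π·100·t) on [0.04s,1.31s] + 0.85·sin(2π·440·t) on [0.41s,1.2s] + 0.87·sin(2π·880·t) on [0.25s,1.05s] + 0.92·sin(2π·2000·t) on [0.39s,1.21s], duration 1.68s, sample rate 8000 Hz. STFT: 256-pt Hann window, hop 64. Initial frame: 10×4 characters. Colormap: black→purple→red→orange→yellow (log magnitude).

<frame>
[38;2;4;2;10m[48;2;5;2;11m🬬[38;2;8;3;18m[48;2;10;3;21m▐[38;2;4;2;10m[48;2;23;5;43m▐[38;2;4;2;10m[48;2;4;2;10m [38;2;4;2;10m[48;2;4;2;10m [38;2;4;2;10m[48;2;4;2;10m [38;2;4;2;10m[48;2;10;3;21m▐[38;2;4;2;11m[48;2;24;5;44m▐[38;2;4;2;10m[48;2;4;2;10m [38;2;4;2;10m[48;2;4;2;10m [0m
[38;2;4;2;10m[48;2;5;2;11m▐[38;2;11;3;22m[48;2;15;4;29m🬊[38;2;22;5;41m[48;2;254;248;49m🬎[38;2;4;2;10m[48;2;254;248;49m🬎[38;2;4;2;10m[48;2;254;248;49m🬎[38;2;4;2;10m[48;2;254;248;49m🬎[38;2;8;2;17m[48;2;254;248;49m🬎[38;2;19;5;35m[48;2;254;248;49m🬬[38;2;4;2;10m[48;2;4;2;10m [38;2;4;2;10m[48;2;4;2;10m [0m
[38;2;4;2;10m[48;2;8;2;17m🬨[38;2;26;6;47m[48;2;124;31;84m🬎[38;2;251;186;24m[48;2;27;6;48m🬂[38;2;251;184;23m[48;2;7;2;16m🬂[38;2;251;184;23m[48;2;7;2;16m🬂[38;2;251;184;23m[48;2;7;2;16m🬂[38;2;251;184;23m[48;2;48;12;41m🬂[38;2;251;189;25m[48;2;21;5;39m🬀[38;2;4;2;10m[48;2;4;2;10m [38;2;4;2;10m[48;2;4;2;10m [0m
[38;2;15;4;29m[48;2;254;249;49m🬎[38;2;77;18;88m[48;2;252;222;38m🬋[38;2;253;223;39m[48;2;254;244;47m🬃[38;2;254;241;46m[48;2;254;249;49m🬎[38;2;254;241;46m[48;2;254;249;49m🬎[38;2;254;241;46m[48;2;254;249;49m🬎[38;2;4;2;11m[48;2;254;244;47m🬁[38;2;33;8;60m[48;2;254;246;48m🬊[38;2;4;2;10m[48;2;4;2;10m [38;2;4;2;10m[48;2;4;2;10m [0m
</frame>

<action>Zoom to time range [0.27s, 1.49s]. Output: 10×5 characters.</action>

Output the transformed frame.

<frame>
[38;2;4;2;10m[48;2;23;5;41m▌[38;2;4;2;10m[48;2;15;4;29m▐[38;2;4;2;10m[48;2;4;2;10m [38;2;4;2;10m[48;2;4;2;10m [38;2;4;2;10m[48;2;4;2;10m [38;2;4;2;10m[48;2;4;2;10m [38;2;9;3;19m[48;2;10;3;20m🬂[38;2;4;2;10m[48;2;22;5;39m▌[38;2;4;2;10m[48;2;4;2;11m▌[38;2;4;2;10m[48;2;4;2;10m [0m
[38;2;4;2;10m[48;2;35;8;63m▌[38;2;4;2;10m[48;2;23;5;42m▐[38;2;4;2;10m[48;2;4;2;10m [38;2;4;2;10m[48;2;4;2;10m [38;2;4;2;10m[48;2;4;2;10m [38;2;4;2;10m[48;2;4;2;10m [38;2;11;3;22m[48;2;13;3;25m🬎[38;2;4;2;10m[48;2;33;7;59m▌[38;2;4;2;10m[48;2;5;2;11m▌[38;2;4;2;10m[48;2;4;2;10m [0m
[38;2;54;14;39m[48;2;251;183;22m🬴[38;2;31;7;49m[48;2;254;248;49m🬰[38;2;4;2;10m[48;2;254;248;49m🬰[38;2;4;2;10m[48;2;254;248;49m🬰[38;2;4;2;10m[48;2;254;248;49m🬰[38;2;4;2;10m[48;2;254;248;49m🬰[38;2;18;4;34m[48;2;254;248;49m🬰[38;2;60;15;47m[48;2;254;248;49m🬰[38;2;4;2;10m[48;2;5;2;13m🬕[38;2;4;2;10m[48;2;4;2;10m [0m
[38;2;22;5;40m[48;2;254;242;46m🬎[38;2;18;4;33m[48;2;254;242;46m🬎[38;2;4;2;11m[48;2;254;242;46m🬎[38;2;4;2;11m[48;2;254;242;46m🬎[38;2;4;2;11m[48;2;254;242;46m🬎[38;2;4;2;11m[48;2;254;242;46m🬎[38;2;47;11;73m[48;2;244;181;39m🬎[38;2;4;2;10m[48;2;38;9;68m▌[38;2;4;2;11m[48;2;10;3;20m🬕[38;2;4;2;10m[48;2;4;2;10m [0m
[38;2;19;4;35m[48;2;254;249;49m🬎[38;2;73;18;56m[48;2;254;245;47m🬂[38;2;15;4;29m[48;2;254;245;47m🬂[38;2;15;4;29m[48;2;254;245;47m🬂[38;2;15;4;29m[48;2;254;245;47m🬂[38;2;15;4;29m[48;2;254;245;47m🬂[38;2;173;44;81m[48;2;254;245;47m🬂[38;2;72;18;50m[48;2;254;245;47m🬂[38;2;21;5;37m[48;2;254;249;49m🬎[38;2;4;2;10m[48;2;4;2;10m [0m
</frame>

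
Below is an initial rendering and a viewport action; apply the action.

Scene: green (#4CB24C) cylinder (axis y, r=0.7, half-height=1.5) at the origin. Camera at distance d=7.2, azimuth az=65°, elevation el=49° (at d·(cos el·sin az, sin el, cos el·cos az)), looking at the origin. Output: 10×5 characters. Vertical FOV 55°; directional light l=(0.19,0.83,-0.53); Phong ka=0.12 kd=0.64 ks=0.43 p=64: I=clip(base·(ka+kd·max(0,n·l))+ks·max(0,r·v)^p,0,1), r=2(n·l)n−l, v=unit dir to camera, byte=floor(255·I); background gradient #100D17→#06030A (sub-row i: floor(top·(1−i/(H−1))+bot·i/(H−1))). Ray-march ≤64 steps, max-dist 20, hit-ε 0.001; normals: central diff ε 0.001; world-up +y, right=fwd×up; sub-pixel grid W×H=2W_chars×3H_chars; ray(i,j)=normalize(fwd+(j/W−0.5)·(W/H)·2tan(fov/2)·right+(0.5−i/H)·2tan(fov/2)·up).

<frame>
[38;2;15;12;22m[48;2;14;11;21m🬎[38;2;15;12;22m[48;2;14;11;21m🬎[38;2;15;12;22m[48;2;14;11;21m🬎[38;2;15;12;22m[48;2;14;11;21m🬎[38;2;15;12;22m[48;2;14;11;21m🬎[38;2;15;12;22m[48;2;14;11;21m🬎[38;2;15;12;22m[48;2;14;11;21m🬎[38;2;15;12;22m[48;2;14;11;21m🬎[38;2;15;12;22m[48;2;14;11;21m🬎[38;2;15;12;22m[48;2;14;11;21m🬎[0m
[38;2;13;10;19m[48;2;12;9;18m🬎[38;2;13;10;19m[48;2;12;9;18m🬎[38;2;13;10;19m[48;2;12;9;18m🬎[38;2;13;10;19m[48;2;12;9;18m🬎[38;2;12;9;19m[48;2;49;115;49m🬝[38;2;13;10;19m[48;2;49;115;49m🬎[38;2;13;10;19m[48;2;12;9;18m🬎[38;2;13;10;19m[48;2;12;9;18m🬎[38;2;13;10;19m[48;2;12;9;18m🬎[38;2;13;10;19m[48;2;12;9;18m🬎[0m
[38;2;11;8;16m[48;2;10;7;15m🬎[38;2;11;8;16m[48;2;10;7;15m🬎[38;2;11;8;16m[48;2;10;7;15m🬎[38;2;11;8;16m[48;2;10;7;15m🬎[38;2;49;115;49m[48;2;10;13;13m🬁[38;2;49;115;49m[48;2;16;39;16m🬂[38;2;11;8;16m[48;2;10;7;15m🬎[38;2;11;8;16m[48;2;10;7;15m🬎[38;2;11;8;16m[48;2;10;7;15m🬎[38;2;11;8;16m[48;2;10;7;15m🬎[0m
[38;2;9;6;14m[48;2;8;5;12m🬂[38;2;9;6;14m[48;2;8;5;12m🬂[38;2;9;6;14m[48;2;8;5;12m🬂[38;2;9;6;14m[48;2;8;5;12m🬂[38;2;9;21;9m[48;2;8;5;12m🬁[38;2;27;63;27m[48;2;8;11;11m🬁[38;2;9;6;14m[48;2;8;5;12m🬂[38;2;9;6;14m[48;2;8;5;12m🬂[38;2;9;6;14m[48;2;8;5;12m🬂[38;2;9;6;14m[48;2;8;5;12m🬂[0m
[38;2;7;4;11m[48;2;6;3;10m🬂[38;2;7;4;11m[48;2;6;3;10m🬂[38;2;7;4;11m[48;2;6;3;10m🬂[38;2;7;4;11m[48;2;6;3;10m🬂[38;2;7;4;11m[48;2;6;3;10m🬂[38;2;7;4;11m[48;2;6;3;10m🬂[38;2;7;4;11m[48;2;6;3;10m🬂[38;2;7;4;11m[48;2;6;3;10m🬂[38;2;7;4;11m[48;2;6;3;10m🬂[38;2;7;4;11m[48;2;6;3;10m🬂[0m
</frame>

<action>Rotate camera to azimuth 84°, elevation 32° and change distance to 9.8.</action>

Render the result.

<frame>
[38;2;15;12;22m[48;2;14;11;21m🬎[38;2;15;12;22m[48;2;14;11;21m🬎[38;2;15;12;22m[48;2;14;11;21m🬎[38;2;15;12;22m[48;2;14;11;21m🬎[38;2;15;12;22m[48;2;14;11;21m🬎[38;2;15;12;22m[48;2;14;11;21m🬎[38;2;15;12;22m[48;2;14;11;21m🬎[38;2;15;12;22m[48;2;14;11;21m🬎[38;2;15;12;22m[48;2;14;11;21m🬎[38;2;15;12;22m[48;2;14;11;21m🬎[0m
[38;2;13;10;19m[48;2;12;9;18m🬎[38;2;13;10;19m[48;2;12;9;18m🬎[38;2;13;10;19m[48;2;12;9;18m🬎[38;2;13;10;19m[48;2;12;9;18m🬎[38;2;13;10;19m[48;2;12;9;18m🬎[38;2;13;10;19m[48;2;12;9;18m🬎[38;2;13;10;19m[48;2;12;9;18m🬎[38;2;13;10;19m[48;2;12;9;18m🬎[38;2;13;10;19m[48;2;12;9;18m🬎[38;2;13;10;19m[48;2;12;9;18m🬎[0m
[38;2;11;8;16m[48;2;10;7;15m🬎[38;2;11;8;16m[48;2;10;7;15m🬎[38;2;11;8;16m[48;2;10;7;15m🬎[38;2;11;8;16m[48;2;10;7;15m🬎[38;2;10;7;16m[48;2;9;21;9m▌[38;2;15;36;15m[48;2;35;84;35m▌[38;2;11;8;16m[48;2;10;7;15m🬎[38;2;11;8;16m[48;2;10;7;15m🬎[38;2;11;8;16m[48;2;10;7;15m🬎[38;2;11;8;16m[48;2;10;7;15m🬎[0m
[38;2;9;6;14m[48;2;8;5;12m🬂[38;2;9;6;14m[48;2;8;5;12m🬂[38;2;9;6;14m[48;2;8;5;12m🬂[38;2;9;6;14m[48;2;8;5;12m🬂[38;2;9;6;14m[48;2;8;5;12m🬂[38;2;15;36;15m[48;2;8;5;12m🬀[38;2;9;6;14m[48;2;8;5;12m🬂[38;2;9;6;14m[48;2;8;5;12m🬂[38;2;9;6;14m[48;2;8;5;12m🬂[38;2;9;6;14m[48;2;8;5;12m🬂[0m
[38;2;7;4;11m[48;2;6;3;10m🬂[38;2;7;4;11m[48;2;6;3;10m🬂[38;2;7;4;11m[48;2;6;3;10m🬂[38;2;7;4;11m[48;2;6;3;10m🬂[38;2;7;4;11m[48;2;6;3;10m🬂[38;2;7;4;11m[48;2;6;3;10m🬂[38;2;7;4;11m[48;2;6;3;10m🬂[38;2;7;4;11m[48;2;6;3;10m🬂[38;2;7;4;11m[48;2;6;3;10m🬂[38;2;7;4;11m[48;2;6;3;10m🬂[0m
</frame>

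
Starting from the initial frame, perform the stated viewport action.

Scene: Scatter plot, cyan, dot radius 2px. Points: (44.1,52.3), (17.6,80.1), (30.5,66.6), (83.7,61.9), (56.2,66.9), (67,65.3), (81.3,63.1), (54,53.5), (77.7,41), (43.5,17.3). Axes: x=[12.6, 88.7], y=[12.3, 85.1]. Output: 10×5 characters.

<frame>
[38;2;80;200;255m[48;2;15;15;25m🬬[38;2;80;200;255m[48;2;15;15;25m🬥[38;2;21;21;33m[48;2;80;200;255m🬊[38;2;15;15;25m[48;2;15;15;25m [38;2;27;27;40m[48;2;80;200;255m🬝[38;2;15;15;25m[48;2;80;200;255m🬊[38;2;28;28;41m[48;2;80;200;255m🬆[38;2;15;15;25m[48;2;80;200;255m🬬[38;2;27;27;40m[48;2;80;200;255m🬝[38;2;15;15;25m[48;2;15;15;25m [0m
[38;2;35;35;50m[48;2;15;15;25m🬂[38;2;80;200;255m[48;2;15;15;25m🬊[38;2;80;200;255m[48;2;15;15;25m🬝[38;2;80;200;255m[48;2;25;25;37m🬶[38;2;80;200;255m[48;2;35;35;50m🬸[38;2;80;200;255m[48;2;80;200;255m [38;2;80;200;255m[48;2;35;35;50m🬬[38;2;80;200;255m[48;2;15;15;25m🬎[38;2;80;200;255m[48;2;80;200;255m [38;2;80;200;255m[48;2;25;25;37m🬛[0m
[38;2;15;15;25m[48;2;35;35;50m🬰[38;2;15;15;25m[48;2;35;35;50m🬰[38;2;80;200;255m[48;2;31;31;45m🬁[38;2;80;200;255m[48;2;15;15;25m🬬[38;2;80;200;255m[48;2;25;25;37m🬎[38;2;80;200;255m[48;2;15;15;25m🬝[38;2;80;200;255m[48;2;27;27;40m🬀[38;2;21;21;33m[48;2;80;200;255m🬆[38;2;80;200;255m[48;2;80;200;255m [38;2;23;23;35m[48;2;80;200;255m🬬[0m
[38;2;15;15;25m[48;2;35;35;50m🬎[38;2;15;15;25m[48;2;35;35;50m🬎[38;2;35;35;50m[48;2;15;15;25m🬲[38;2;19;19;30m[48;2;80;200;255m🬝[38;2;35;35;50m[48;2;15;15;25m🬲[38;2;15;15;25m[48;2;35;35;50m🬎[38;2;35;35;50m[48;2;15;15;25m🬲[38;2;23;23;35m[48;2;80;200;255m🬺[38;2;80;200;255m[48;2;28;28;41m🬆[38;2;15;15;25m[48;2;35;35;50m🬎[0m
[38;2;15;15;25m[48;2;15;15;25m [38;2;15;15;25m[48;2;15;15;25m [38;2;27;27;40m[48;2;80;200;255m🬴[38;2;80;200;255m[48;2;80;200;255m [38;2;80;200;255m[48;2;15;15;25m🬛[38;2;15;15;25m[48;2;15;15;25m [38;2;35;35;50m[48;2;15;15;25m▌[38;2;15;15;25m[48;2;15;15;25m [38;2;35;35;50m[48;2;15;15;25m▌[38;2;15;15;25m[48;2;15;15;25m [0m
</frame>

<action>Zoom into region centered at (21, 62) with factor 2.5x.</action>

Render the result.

<frame>
[38;2;15;15;25m[48;2;15;15;25m [38;2;15;15;25m[48;2;15;15;25m [38;2;35;35;50m[48;2;15;15;25m▌[38;2;15;15;25m[48;2;15;15;25m [38;2;35;35;50m[48;2;15;15;25m▌[38;2;15;15;25m[48;2;15;15;25m [38;2;35;35;50m[48;2;15;15;25m▌[38;2;15;15;25m[48;2;80;200;255m🬝[38;2;35;35;50m[48;2;15;15;25m▌[38;2;15;15;25m[48;2;15;15;25m [0m
[38;2;35;35;50m[48;2;15;15;25m🬂[38;2;35;35;50m[48;2;15;15;25m🬂[38;2;35;35;50m[48;2;15;15;25m🬕[38;2;35;35;50m[48;2;15;15;25m🬂[38;2;35;35;50m[48;2;15;15;25m🬕[38;2;35;35;50m[48;2;15;15;25m🬂[38;2;80;200;255m[48;2;31;31;45m🬇[38;2;80;200;255m[48;2;80;200;255m [38;2;80;200;255m[48;2;25;25;37m🬛[38;2;35;35;50m[48;2;15;15;25m🬂[0m
[38;2;15;15;25m[48;2;35;35;50m🬰[38;2;15;15;25m[48;2;35;35;50m🬰[38;2;35;35;50m[48;2;15;15;25m🬛[38;2;15;15;25m[48;2;35;35;50m🬰[38;2;35;35;50m[48;2;15;15;25m🬛[38;2;15;15;25m[48;2;35;35;50m🬰[38;2;35;35;50m[48;2;15;15;25m🬛[38;2;23;23;35m[48;2;80;200;255m🬺[38;2;35;35;50m[48;2;15;15;25m🬛[38;2;15;15;25m[48;2;35;35;50m🬰[0m
[38;2;15;15;25m[48;2;35;35;50m🬎[38;2;15;15;25m[48;2;35;35;50m🬎[38;2;35;35;50m[48;2;15;15;25m🬲[38;2;15;15;25m[48;2;35;35;50m🬎[38;2;35;35;50m[48;2;15;15;25m🬲[38;2;15;15;25m[48;2;35;35;50m🬎[38;2;35;35;50m[48;2;15;15;25m🬲[38;2;15;15;25m[48;2;35;35;50m🬎[38;2;35;35;50m[48;2;15;15;25m🬲[38;2;15;15;25m[48;2;35;35;50m🬎[0m
[38;2;15;15;25m[48;2;15;15;25m [38;2;15;15;25m[48;2;15;15;25m [38;2;35;35;50m[48;2;15;15;25m▌[38;2;15;15;25m[48;2;15;15;25m [38;2;35;35;50m[48;2;15;15;25m▌[38;2;15;15;25m[48;2;15;15;25m [38;2;35;35;50m[48;2;15;15;25m▌[38;2;15;15;25m[48;2;15;15;25m [38;2;35;35;50m[48;2;15;15;25m▌[38;2;15;15;25m[48;2;15;15;25m [0m
</frame>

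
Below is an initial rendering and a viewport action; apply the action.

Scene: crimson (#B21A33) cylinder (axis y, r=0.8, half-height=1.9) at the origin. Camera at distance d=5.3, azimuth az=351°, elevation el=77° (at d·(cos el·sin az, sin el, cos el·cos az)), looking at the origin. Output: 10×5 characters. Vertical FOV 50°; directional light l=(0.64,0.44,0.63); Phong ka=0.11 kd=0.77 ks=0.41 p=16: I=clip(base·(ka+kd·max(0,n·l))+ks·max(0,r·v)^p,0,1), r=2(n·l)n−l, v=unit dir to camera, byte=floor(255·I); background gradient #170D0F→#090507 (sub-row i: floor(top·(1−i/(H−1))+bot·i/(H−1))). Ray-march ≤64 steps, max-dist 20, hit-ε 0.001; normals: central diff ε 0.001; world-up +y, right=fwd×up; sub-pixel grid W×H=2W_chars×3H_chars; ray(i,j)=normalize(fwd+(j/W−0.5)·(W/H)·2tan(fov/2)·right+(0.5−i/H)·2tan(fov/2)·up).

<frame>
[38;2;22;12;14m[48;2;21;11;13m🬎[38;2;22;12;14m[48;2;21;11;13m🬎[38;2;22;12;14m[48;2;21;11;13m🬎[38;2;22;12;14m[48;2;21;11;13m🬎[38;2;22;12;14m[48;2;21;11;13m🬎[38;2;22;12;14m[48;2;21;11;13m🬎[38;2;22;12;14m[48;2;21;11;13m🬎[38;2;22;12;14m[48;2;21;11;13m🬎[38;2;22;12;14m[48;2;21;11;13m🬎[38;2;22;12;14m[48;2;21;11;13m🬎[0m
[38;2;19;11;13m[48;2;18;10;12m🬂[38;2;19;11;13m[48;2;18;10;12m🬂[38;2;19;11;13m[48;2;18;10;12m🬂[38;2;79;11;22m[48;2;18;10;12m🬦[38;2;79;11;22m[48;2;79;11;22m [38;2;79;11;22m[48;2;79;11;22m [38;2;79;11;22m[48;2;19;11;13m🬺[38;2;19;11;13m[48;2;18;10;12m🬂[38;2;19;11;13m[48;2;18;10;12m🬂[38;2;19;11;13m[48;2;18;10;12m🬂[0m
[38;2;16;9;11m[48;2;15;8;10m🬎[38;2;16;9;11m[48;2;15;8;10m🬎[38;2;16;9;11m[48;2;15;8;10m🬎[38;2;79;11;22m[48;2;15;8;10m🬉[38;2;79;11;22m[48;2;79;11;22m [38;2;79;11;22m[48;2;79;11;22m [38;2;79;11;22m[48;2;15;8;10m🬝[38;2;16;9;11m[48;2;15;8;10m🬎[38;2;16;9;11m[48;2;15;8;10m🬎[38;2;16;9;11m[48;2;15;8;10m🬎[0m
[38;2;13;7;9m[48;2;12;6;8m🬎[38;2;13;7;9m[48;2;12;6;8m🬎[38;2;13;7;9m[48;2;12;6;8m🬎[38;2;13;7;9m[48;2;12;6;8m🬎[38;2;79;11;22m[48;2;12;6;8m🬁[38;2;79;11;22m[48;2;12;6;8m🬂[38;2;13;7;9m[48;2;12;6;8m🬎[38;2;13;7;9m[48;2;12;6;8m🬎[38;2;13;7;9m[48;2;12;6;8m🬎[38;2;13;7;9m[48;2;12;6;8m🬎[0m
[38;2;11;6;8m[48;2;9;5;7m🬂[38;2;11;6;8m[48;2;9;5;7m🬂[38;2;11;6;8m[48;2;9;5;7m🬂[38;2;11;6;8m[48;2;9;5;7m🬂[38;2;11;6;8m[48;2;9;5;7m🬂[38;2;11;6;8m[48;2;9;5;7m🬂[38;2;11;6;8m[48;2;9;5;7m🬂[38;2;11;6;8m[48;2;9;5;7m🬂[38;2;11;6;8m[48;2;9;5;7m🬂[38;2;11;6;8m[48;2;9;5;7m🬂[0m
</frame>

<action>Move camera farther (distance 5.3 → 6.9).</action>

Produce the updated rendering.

<frame>
[38;2;22;12;14m[48;2;21;11;13m🬎[38;2;22;12;14m[48;2;21;11;13m🬎[38;2;22;12;14m[48;2;21;11;13m🬎[38;2;22;12;14m[48;2;21;11;13m🬎[38;2;22;12;14m[48;2;21;11;13m🬎[38;2;22;12;14m[48;2;21;11;13m🬎[38;2;22;12;14m[48;2;21;11;13m🬎[38;2;22;12;14m[48;2;21;11;13m🬎[38;2;22;12;14m[48;2;21;11;13m🬎[38;2;22;12;14m[48;2;21;11;13m🬎[0m
[38;2;19;11;13m[48;2;18;10;12m🬂[38;2;19;11;13m[48;2;18;10;12m🬂[38;2;19;11;13m[48;2;18;10;12m🬂[38;2;19;11;13m[48;2;18;10;12m🬂[38;2;19;10;12m[48;2;79;11;22m🬆[38;2;19;11;13m[48;2;79;11;22m🬂[38;2;79;11;22m[48;2;18;10;12m🬏[38;2;19;11;13m[48;2;18;10;12m🬂[38;2;19;11;13m[48;2;18;10;12m🬂[38;2;19;11;13m[48;2;18;10;12m🬂[0m
[38;2;16;9;11m[48;2;15;8;10m🬎[38;2;16;9;11m[48;2;15;8;10m🬎[38;2;16;9;11m[48;2;15;8;10m🬎[38;2;16;9;11m[48;2;15;8;10m🬎[38;2;79;11;22m[48;2;15;8;10m🬬[38;2;79;11;22m[48;2;79;11;22m [38;2;79;11;22m[48;2;15;8;10m🬄[38;2;16;9;11m[48;2;15;8;10m🬎[38;2;16;9;11m[48;2;15;8;10m🬎[38;2;16;9;11m[48;2;15;8;10m🬎[0m
[38;2;13;7;9m[48;2;12;6;8m🬎[38;2;13;7;9m[48;2;12;6;8m🬎[38;2;13;7;9m[48;2;12;6;8m🬎[38;2;13;7;9m[48;2;12;6;8m🬎[38;2;32;4;9m[48;2;12;6;8m🬁[38;2;111;16;31m[48;2;12;6;8m🬂[38;2;13;7;9m[48;2;12;6;8m🬎[38;2;13;7;9m[48;2;12;6;8m🬎[38;2;13;7;9m[48;2;12;6;8m🬎[38;2;13;7;9m[48;2;12;6;8m🬎[0m
[38;2;11;6;8m[48;2;9;5;7m🬂[38;2;11;6;8m[48;2;9;5;7m🬂[38;2;11;6;8m[48;2;9;5;7m🬂[38;2;11;6;8m[48;2;9;5;7m🬂[38;2;11;6;8m[48;2;9;5;7m🬂[38;2;11;6;8m[48;2;9;5;7m🬂[38;2;11;6;8m[48;2;9;5;7m🬂[38;2;11;6;8m[48;2;9;5;7m🬂[38;2;11;6;8m[48;2;9;5;7m🬂[38;2;11;6;8m[48;2;9;5;7m🬂[0m
</frame>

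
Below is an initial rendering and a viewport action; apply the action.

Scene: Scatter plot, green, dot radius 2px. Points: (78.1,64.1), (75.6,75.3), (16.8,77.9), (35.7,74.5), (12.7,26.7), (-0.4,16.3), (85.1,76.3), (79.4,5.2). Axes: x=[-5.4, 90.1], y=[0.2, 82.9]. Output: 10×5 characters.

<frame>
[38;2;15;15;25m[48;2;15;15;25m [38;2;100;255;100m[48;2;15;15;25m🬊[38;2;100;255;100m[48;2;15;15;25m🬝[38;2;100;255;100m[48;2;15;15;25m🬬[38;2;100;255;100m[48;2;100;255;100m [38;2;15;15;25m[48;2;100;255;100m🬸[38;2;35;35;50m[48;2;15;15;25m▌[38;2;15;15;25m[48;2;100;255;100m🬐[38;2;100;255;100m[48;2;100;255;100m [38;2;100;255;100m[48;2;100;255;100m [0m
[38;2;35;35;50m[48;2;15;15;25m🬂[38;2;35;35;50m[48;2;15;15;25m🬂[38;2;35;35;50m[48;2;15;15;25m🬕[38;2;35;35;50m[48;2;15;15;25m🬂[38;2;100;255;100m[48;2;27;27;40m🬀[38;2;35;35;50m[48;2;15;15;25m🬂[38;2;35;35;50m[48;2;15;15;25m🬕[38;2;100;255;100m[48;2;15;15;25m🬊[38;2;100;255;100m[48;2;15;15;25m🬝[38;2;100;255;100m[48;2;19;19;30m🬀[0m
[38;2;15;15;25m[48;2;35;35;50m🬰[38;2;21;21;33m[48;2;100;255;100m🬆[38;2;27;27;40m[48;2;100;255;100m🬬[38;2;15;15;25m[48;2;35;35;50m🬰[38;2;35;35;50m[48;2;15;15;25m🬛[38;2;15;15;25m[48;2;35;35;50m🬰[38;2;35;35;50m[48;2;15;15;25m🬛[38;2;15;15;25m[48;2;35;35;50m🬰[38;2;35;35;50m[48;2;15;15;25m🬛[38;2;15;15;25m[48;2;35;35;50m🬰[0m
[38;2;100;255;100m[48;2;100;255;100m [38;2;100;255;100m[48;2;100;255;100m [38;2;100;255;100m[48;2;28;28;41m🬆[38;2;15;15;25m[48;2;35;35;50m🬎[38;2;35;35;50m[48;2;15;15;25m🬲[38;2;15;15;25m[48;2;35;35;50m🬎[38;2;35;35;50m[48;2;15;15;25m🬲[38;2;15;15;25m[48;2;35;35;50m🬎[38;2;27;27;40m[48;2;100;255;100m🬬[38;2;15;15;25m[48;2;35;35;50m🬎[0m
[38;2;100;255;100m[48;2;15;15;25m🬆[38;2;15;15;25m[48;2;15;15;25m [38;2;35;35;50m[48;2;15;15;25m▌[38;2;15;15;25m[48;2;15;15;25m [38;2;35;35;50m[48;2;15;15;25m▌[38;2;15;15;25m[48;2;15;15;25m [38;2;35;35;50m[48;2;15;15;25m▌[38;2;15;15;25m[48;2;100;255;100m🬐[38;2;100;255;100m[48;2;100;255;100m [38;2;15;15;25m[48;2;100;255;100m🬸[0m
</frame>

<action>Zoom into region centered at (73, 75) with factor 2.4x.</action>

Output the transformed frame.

<frame>
[38;2;15;15;25m[48;2;15;15;25m [38;2;15;15;25m[48;2;15;15;25m [38;2;35;35;50m[48;2;15;15;25m▌[38;2;15;15;25m[48;2;15;15;25m [38;2;35;35;50m[48;2;15;15;25m▌[38;2;15;15;25m[48;2;15;15;25m [38;2;35;35;50m[48;2;15;15;25m▌[38;2;15;15;25m[48;2;15;15;25m [38;2;35;35;50m[48;2;15;15;25m▌[38;2;15;15;25m[48;2;15;15;25m [0m
[38;2;35;35;50m[48;2;15;15;25m🬂[38;2;35;35;50m[48;2;15;15;25m🬂[38;2;35;35;50m[48;2;15;15;25m🬕[38;2;35;35;50m[48;2;15;15;25m🬂[38;2;31;31;45m[48;2;100;255;100m🬝[38;2;100;255;100m[48;2;28;28;41m🬱[38;2;35;35;50m[48;2;15;15;25m🬕[38;2;28;28;41m[48;2;100;255;100m🬆[38;2;27;27;40m[48;2;100;255;100m🬬[38;2;35;35;50m[48;2;15;15;25m🬂[0m
[38;2;15;15;25m[48;2;35;35;50m🬰[38;2;15;15;25m[48;2;35;35;50m🬰[38;2;35;35;50m[48;2;15;15;25m🬛[38;2;15;15;25m[48;2;35;35;50m🬰[38;2;100;255;100m[48;2;28;28;41m🬊[38;2;100;255;100m[48;2;15;15;25m🬝[38;2;100;255;100m[48;2;30;30;43m🬂[38;2;100;255;100m[48;2;15;15;25m🬬[38;2;100;255;100m[48;2;28;28;41m🬆[38;2;15;15;25m[48;2;35;35;50m🬰[0m
[38;2;15;15;25m[48;2;35;35;50m🬎[38;2;15;15;25m[48;2;35;35;50m🬎[38;2;35;35;50m[48;2;15;15;25m🬲[38;2;15;15;25m[48;2;35;35;50m🬎[38;2;27;27;40m[48;2;100;255;100m🬝[38;2;15;15;25m[48;2;100;255;100m🬀[38;2;21;21;33m[48;2;100;255;100m🬊[38;2;15;15;25m[48;2;35;35;50m🬎[38;2;35;35;50m[48;2;15;15;25m🬲[38;2;15;15;25m[48;2;35;35;50m🬎[0m
[38;2;15;15;25m[48;2;15;15;25m [38;2;15;15;25m[48;2;15;15;25m [38;2;35;35;50m[48;2;15;15;25m▌[38;2;15;15;25m[48;2;15;15;25m [38;2;35;35;50m[48;2;15;15;25m▌[38;2;100;255;100m[48;2;15;15;25m🬊[38;2;100;255;100m[48;2;23;23;35m🬀[38;2;15;15;25m[48;2;15;15;25m [38;2;35;35;50m[48;2;15;15;25m▌[38;2;15;15;25m[48;2;15;15;25m [0m
</frame>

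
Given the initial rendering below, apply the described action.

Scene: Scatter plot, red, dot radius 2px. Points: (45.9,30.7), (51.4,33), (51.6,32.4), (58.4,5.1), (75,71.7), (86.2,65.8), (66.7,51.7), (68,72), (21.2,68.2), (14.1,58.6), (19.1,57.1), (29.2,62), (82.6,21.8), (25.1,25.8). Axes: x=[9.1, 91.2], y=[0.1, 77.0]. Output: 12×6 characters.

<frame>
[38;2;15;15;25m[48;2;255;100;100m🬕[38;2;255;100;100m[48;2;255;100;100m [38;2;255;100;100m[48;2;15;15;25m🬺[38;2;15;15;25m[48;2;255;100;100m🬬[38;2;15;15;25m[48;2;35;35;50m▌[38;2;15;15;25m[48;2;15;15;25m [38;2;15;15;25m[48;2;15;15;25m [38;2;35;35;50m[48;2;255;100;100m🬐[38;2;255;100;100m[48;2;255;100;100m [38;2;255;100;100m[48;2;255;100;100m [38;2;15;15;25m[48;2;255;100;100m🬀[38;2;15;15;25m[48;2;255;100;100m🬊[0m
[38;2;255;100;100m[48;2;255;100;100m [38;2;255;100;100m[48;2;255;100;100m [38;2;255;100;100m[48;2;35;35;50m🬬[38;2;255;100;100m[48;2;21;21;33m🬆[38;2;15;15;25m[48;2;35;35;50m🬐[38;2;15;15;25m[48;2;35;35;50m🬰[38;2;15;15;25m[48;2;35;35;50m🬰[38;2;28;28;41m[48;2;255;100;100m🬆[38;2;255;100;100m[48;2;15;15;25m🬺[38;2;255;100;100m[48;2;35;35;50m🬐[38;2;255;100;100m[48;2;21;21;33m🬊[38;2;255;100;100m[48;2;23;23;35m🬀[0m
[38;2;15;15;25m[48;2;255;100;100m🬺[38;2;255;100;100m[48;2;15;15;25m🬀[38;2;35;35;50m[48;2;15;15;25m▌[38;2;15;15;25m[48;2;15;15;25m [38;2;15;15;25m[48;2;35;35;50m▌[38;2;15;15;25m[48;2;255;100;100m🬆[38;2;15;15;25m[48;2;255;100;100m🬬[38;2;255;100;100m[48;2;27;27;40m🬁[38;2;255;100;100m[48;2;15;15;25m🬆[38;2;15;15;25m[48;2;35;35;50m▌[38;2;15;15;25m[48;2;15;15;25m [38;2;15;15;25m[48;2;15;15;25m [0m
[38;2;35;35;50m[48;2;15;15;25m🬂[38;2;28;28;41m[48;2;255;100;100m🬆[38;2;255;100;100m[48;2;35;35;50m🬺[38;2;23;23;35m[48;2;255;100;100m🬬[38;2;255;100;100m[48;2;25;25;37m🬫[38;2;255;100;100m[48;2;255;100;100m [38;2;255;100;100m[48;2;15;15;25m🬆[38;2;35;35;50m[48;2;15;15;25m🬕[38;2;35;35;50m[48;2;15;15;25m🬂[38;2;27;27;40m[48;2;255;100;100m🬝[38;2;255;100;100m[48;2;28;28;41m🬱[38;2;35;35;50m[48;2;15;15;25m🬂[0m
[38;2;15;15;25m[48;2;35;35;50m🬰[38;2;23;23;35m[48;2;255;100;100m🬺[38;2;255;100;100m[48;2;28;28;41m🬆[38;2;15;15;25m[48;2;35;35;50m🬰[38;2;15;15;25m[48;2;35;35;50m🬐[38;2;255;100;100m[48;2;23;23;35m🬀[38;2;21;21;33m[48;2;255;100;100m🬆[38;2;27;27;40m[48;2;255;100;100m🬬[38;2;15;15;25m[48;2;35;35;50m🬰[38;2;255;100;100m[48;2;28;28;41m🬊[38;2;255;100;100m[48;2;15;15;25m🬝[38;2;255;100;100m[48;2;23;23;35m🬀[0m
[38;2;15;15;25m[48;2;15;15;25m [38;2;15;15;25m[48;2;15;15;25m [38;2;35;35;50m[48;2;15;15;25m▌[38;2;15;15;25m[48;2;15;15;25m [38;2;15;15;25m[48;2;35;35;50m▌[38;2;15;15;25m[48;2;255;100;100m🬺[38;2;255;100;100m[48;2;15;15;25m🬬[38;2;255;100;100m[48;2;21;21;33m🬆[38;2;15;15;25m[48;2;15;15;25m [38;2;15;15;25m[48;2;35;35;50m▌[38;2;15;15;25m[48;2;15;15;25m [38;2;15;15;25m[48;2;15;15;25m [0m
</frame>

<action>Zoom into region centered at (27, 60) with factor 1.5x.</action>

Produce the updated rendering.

<frame>
[38;2;15;15;25m[48;2;15;15;25m [38;2;15;15;25m[48;2;15;15;25m [38;2;35;35;50m[48;2;15;15;25m▌[38;2;15;15;25m[48;2;15;15;25m [38;2;15;15;25m[48;2;35;35;50m▌[38;2;15;15;25m[48;2;15;15;25m [38;2;15;15;25m[48;2;15;15;25m [38;2;35;35;50m[48;2;15;15;25m▌[38;2;15;15;25m[48;2;15;15;25m [38;2;15;15;25m[48;2;35;35;50m▌[38;2;15;15;25m[48;2;15;15;25m [38;2;15;15;25m[48;2;15;15;25m [0m
[38;2;15;15;25m[48;2;35;35;50m🬰[38;2;15;15;25m[48;2;35;35;50m🬰[38;2;35;35;50m[48;2;15;15;25m🬛[38;2;23;23;35m[48;2;255;100;100m🬝[38;2;15;15;25m[48;2;255;100;100m🬀[38;2;21;21;33m[48;2;255;100;100m🬊[38;2;23;23;35m[48;2;255;100;100m🬬[38;2;35;35;50m[48;2;15;15;25m🬛[38;2;15;15;25m[48;2;35;35;50m🬰[38;2;15;15;25m[48;2;35;35;50m🬐[38;2;15;15;25m[48;2;35;35;50m🬰[38;2;15;15;25m[48;2;35;35;50m🬰[0m
[38;2;15;15;25m[48;2;15;15;25m [38;2;15;15;25m[48;2;15;15;25m [38;2;28;28;41m[48;2;255;100;100m🬆[38;2;255;100;100m[48;2;15;15;25m🬺[38;2;255;100;100m[48;2;255;100;100m [38;2;255;100;100m[48;2;15;15;25m🬬[38;2;255;100;100m[48;2;255;100;100m [38;2;23;23;35m[48;2;255;100;100m🬸[38;2;15;15;25m[48;2;15;15;25m [38;2;15;15;25m[48;2;35;35;50m▌[38;2;15;15;25m[48;2;15;15;25m [38;2;15;15;25m[48;2;15;15;25m [0m
[38;2;35;35;50m[48;2;15;15;25m🬂[38;2;35;35;50m[48;2;15;15;25m🬂[38;2;255;100;100m[48;2;27;27;40m🬁[38;2;255;100;100m[48;2;15;15;25m🬎[38;2;255;100;100m[48;2;35;35;50m🬝[38;2;255;100;100m[48;2;19;19;30m🬀[38;2;255;100;100m[48;2;19;19;30m🬀[38;2;35;35;50m[48;2;15;15;25m🬕[38;2;35;35;50m[48;2;15;15;25m🬂[38;2;35;35;50m[48;2;15;15;25m🬨[38;2;35;35;50m[48;2;15;15;25m🬂[38;2;35;35;50m[48;2;15;15;25m🬂[0m
[38;2;15;15;25m[48;2;35;35;50m🬰[38;2;15;15;25m[48;2;35;35;50m🬰[38;2;35;35;50m[48;2;15;15;25m🬛[38;2;15;15;25m[48;2;35;35;50m🬰[38;2;15;15;25m[48;2;35;35;50m🬐[38;2;15;15;25m[48;2;35;35;50m🬰[38;2;15;15;25m[48;2;35;35;50m🬰[38;2;35;35;50m[48;2;15;15;25m🬛[38;2;15;15;25m[48;2;35;35;50m🬰[38;2;15;15;25m[48;2;35;35;50m🬐[38;2;15;15;25m[48;2;35;35;50m🬰[38;2;15;15;25m[48;2;35;35;50m🬰[0m
[38;2;15;15;25m[48;2;15;15;25m [38;2;15;15;25m[48;2;15;15;25m [38;2;35;35;50m[48;2;15;15;25m▌[38;2;15;15;25m[48;2;15;15;25m [38;2;15;15;25m[48;2;35;35;50m▌[38;2;15;15;25m[48;2;15;15;25m [38;2;15;15;25m[48;2;15;15;25m [38;2;35;35;50m[48;2;15;15;25m▌[38;2;15;15;25m[48;2;15;15;25m [38;2;23;23;35m[48;2;255;100;100m🬝[38;2;15;15;25m[48;2;255;100;100m🬀[38;2;15;15;25m[48;2;255;100;100m🬊[0m
</frame>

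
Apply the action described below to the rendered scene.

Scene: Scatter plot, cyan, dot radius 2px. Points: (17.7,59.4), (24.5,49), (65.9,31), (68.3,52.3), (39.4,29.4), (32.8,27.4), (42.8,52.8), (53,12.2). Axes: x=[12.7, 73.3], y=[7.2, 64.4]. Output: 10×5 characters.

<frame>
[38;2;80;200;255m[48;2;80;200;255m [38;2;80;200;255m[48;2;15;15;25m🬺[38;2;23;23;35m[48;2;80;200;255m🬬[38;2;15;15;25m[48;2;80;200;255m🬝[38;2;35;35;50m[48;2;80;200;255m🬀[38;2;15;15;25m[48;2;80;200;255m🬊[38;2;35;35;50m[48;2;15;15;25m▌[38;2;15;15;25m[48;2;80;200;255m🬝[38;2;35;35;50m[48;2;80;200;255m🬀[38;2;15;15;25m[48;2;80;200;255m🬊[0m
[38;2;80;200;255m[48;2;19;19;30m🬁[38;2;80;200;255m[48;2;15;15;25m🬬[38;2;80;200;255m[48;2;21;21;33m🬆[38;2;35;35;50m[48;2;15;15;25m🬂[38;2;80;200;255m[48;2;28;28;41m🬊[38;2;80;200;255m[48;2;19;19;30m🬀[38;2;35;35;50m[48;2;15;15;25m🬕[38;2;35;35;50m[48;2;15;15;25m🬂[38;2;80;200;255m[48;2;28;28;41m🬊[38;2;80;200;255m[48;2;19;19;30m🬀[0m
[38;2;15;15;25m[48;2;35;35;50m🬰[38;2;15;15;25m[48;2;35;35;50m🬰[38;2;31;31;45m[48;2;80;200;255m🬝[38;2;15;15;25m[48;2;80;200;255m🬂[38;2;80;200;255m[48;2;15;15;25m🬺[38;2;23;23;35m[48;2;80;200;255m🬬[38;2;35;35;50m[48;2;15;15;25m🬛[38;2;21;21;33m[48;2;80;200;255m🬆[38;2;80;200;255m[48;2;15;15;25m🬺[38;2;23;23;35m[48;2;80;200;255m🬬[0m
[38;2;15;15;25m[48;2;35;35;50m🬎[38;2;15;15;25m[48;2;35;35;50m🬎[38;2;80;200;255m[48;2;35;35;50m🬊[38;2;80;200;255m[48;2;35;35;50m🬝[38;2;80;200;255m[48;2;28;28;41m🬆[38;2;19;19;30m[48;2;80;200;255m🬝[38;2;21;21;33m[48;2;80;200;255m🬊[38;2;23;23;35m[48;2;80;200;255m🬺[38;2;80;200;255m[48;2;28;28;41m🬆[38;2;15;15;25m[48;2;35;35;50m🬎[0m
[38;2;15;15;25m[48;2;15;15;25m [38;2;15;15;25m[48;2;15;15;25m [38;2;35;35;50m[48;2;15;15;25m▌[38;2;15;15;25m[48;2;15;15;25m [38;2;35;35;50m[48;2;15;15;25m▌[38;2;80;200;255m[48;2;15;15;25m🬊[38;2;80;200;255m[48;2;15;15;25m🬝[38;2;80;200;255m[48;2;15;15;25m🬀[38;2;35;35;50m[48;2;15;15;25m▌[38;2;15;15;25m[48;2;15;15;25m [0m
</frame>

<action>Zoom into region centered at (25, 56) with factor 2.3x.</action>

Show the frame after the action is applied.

<frame>
[38;2;15;15;25m[48;2;15;15;25m [38;2;15;15;25m[48;2;15;15;25m [38;2;35;35;50m[48;2;15;15;25m▌[38;2;15;15;25m[48;2;15;15;25m [38;2;35;35;50m[48;2;15;15;25m▌[38;2;15;15;25m[48;2;15;15;25m [38;2;35;35;50m[48;2;15;15;25m▌[38;2;15;15;25m[48;2;15;15;25m [38;2;35;35;50m[48;2;15;15;25m▌[38;2;15;15;25m[48;2;15;15;25m [0m
[38;2;35;35;50m[48;2;15;15;25m🬂[38;2;28;28;41m[48;2;80;200;255m🬆[38;2;80;200;255m[48;2;35;35;50m🬺[38;2;23;23;35m[48;2;80;200;255m🬬[38;2;35;35;50m[48;2;15;15;25m🬕[38;2;35;35;50m[48;2;15;15;25m🬂[38;2;35;35;50m[48;2;15;15;25m🬕[38;2;35;35;50m[48;2;15;15;25m🬂[38;2;35;35;50m[48;2;15;15;25m🬕[38;2;35;35;50m[48;2;15;15;25m🬂[0m
[38;2;15;15;25m[48;2;35;35;50m🬰[38;2;23;23;35m[48;2;80;200;255m🬺[38;2;80;200;255m[48;2;28;28;41m🬆[38;2;15;15;25m[48;2;35;35;50m🬰[38;2;31;31;45m[48;2;80;200;255m🬝[38;2;15;15;25m[48;2;35;35;50m🬰[38;2;35;35;50m[48;2;15;15;25m🬛[38;2;15;15;25m[48;2;35;35;50m🬰[38;2;35;35;50m[48;2;15;15;25m🬛[38;2;15;15;25m[48;2;35;35;50m🬰[0m
[38;2;15;15;25m[48;2;35;35;50m🬎[38;2;15;15;25m[48;2;35;35;50m🬎[38;2;35;35;50m[48;2;15;15;25m🬲[38;2;23;23;35m[48;2;80;200;255m🬴[38;2;80;200;255m[48;2;80;200;255m [38;2;80;200;255m[48;2;25;25;37m🬛[38;2;35;35;50m[48;2;15;15;25m🬲[38;2;15;15;25m[48;2;35;35;50m🬎[38;2;35;35;50m[48;2;15;15;25m🬲[38;2;15;15;25m[48;2;35;35;50m🬎[0m
[38;2;15;15;25m[48;2;15;15;25m [38;2;15;15;25m[48;2;15;15;25m [38;2;35;35;50m[48;2;15;15;25m▌[38;2;15;15;25m[48;2;15;15;25m [38;2;80;200;255m[48;2;27;27;40m🬁[38;2;15;15;25m[48;2;15;15;25m [38;2;35;35;50m[48;2;15;15;25m▌[38;2;15;15;25m[48;2;15;15;25m [38;2;35;35;50m[48;2;15;15;25m▌[38;2;15;15;25m[48;2;15;15;25m [0m
</frame>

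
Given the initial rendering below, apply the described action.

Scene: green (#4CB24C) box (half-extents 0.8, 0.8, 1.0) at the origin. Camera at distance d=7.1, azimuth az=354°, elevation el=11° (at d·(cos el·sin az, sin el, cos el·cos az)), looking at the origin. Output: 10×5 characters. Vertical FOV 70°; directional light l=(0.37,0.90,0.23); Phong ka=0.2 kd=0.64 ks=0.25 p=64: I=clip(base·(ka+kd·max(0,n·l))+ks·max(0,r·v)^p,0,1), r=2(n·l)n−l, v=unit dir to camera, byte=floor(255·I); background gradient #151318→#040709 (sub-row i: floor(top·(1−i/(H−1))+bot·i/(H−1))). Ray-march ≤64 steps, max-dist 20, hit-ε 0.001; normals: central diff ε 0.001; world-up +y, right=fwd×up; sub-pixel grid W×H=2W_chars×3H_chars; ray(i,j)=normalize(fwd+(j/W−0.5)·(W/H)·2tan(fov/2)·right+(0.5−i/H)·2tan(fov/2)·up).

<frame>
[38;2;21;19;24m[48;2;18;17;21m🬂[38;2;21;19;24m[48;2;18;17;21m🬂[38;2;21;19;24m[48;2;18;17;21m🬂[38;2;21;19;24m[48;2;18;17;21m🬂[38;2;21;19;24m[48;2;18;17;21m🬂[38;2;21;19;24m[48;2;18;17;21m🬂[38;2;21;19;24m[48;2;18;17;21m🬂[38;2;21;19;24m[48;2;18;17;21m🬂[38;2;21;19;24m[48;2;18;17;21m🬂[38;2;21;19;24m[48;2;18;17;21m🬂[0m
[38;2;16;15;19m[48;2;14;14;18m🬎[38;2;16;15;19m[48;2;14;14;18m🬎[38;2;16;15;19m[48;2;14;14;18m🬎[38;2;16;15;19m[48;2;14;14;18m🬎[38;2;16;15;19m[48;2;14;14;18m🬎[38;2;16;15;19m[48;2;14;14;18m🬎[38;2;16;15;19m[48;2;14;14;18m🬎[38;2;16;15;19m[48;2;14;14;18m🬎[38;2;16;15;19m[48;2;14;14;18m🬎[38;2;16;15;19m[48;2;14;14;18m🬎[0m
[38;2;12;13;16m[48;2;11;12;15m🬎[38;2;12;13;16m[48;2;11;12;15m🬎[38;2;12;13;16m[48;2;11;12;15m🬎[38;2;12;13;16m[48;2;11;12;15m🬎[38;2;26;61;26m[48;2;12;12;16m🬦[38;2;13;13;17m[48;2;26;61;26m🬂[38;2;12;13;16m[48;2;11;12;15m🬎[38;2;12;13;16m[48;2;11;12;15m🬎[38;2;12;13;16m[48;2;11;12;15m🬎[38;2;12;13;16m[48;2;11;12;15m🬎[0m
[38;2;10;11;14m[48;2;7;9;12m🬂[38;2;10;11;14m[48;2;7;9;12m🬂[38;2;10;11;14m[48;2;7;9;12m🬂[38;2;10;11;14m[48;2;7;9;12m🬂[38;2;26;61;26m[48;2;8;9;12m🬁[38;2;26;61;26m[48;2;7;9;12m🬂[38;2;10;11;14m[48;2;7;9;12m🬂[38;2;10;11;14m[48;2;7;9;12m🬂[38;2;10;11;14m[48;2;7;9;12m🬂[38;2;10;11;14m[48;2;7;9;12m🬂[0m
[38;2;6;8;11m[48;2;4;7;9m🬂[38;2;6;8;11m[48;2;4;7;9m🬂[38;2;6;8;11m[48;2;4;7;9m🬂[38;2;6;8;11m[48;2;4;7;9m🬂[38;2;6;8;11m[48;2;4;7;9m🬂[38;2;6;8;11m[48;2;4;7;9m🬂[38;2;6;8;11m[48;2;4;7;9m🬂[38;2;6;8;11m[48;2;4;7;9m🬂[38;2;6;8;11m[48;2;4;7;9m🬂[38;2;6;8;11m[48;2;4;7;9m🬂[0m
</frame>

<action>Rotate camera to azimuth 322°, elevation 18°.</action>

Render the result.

<frame>
[38;2;21;19;24m[48;2;18;17;21m🬂[38;2;21;19;24m[48;2;18;17;21m🬂[38;2;21;19;24m[48;2;18;17;21m🬂[38;2;21;19;24m[48;2;18;17;21m🬂[38;2;21;19;24m[48;2;18;17;21m🬂[38;2;21;19;24m[48;2;18;17;21m🬂[38;2;21;19;24m[48;2;18;17;21m🬂[38;2;21;19;24m[48;2;18;17;21m🬂[38;2;21;19;24m[48;2;18;17;21m🬂[38;2;21;19;24m[48;2;18;17;21m🬂[0m
[38;2;16;15;19m[48;2;14;14;18m🬎[38;2;16;15;19m[48;2;14;14;18m🬎[38;2;16;15;19m[48;2;14;14;18m🬎[38;2;16;15;19m[48;2;14;14;18m🬎[38;2;16;15;19m[48;2;14;14;18m🬎[38;2;16;15;19m[48;2;14;14;18m🬎[38;2;16;15;19m[48;2;14;14;18m🬎[38;2;16;15;19m[48;2;14;14;18m🬎[38;2;16;15;19m[48;2;14;14;18m🬎[38;2;16;15;19m[48;2;14;14;18m🬎[0m
[38;2;12;13;16m[48;2;11;12;15m🬎[38;2;12;13;16m[48;2;11;12;15m🬎[38;2;12;13;16m[48;2;11;12;15m🬎[38;2;12;13;16m[48;2;11;12;15m🬎[38;2;15;35;15m[48;2;12;12;16m🬦[38;2;58;138;58m[48;2;23;51;24m🬀[38;2;12;13;16m[48;2;11;12;15m🬎[38;2;12;13;16m[48;2;11;12;15m🬎[38;2;12;13;16m[48;2;11;12;15m🬎[38;2;12;13;16m[48;2;11;12;15m🬎[0m
[38;2;10;11;14m[48;2;7;9;12m🬂[38;2;10;11;14m[48;2;7;9;12m🬂[38;2;10;11;14m[48;2;7;9;12m🬂[38;2;10;11;14m[48;2;7;9;12m🬂[38;2;10;11;14m[48;2;7;9;12m🬂[38;2;26;61;26m[48;2;7;9;12m🬂[38;2;10;11;14m[48;2;7;9;12m🬂[38;2;10;11;14m[48;2;7;9;12m🬂[38;2;10;11;14m[48;2;7;9;12m🬂[38;2;10;11;14m[48;2;7;9;12m🬂[0m
[38;2;6;8;11m[48;2;4;7;9m🬂[38;2;6;8;11m[48;2;4;7;9m🬂[38;2;6;8;11m[48;2;4;7;9m🬂[38;2;6;8;11m[48;2;4;7;9m🬂[38;2;6;8;11m[48;2;4;7;9m🬂[38;2;6;8;11m[48;2;4;7;9m🬂[38;2;6;8;11m[48;2;4;7;9m🬂[38;2;6;8;11m[48;2;4;7;9m🬂[38;2;6;8;11m[48;2;4;7;9m🬂[38;2;6;8;11m[48;2;4;7;9m🬂[0m
</frame>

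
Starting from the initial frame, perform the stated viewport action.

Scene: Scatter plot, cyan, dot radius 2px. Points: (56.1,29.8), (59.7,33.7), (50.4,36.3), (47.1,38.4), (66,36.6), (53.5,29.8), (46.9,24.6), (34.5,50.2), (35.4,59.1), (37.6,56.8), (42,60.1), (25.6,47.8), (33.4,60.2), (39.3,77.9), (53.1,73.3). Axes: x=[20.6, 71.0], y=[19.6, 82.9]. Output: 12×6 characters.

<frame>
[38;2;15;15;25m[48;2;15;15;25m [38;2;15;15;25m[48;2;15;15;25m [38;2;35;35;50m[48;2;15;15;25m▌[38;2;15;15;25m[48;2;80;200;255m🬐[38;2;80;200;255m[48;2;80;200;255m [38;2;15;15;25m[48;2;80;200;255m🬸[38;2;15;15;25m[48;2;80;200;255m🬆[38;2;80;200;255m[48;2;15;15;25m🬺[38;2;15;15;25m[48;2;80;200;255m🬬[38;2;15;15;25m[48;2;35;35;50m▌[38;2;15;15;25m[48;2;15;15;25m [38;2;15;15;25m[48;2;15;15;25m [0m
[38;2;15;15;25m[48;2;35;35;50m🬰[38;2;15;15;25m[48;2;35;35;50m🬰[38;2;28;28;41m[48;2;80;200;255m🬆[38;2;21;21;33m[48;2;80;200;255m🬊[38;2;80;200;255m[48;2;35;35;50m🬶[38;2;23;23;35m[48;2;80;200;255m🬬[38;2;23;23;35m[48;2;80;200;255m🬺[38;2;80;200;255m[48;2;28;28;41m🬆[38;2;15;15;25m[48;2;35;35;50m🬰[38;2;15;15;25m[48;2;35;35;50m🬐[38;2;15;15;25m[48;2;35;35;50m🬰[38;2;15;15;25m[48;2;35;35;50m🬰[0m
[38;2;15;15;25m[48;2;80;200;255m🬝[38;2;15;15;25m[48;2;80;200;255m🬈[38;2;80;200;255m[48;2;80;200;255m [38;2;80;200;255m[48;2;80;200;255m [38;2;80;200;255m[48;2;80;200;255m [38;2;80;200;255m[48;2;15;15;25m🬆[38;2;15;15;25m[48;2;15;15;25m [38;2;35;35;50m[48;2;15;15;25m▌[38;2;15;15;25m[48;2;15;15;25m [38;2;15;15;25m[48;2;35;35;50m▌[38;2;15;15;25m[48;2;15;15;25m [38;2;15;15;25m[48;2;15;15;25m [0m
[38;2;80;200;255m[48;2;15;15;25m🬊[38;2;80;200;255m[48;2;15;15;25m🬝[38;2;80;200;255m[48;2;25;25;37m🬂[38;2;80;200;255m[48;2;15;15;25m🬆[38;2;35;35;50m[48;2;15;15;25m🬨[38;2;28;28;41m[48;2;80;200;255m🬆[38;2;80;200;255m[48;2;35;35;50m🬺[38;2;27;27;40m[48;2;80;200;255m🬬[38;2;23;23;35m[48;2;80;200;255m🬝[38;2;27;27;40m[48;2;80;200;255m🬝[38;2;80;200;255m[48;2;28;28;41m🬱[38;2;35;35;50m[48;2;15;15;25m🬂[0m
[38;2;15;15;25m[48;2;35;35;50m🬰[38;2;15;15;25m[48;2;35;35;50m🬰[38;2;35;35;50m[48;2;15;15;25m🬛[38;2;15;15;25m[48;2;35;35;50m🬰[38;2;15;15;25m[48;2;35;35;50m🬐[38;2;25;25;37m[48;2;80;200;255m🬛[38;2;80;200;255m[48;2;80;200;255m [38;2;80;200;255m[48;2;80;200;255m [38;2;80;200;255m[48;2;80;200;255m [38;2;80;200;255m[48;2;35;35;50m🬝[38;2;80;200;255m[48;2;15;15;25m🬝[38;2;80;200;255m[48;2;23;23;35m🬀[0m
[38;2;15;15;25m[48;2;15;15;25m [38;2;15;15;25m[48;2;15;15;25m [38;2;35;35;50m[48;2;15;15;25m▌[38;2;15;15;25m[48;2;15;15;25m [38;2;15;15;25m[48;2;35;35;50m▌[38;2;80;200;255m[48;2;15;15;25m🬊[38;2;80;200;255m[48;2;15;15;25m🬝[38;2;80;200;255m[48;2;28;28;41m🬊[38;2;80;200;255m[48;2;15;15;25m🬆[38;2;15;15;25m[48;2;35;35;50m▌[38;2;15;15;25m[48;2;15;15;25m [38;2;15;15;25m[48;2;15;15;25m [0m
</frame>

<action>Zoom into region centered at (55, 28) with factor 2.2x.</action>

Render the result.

<frame>
[38;2;15;15;25m[48;2;80;200;255m🬝[38;2;15;15;25m[48;2;80;200;255m🬀[38;2;21;21;33m[48;2;80;200;255m🬊[38;2;15;15;25m[48;2;80;200;255m🬊[38;2;15;15;25m[48;2;35;35;50m▌[38;2;15;15;25m[48;2;15;15;25m [38;2;15;15;25m[48;2;15;15;25m [38;2;35;35;50m[48;2;15;15;25m▌[38;2;15;15;25m[48;2;15;15;25m [38;2;15;15;25m[48;2;35;35;50m▌[38;2;15;15;25m[48;2;80;200;255m🬝[38;2;15;15;25m[48;2;80;200;255m🬊[0m
[38;2;15;15;25m[48;2;35;35;50m🬰[38;2;80;200;255m[48;2;21;21;33m🬊[38;2;80;200;255m[48;2;28;28;41m🬊[38;2;80;200;255m[48;2;15;15;25m🬝[38;2;80;200;255m[48;2;30;30;43m🬟[38;2;15;15;25m[48;2;35;35;50m🬰[38;2;23;23;35m[48;2;80;200;255m🬬[38;2;28;28;41m[48;2;80;200;255m🬆[38;2;80;200;255m[48;2;15;15;25m🬺[38;2;31;31;45m[48;2;80;200;255m🬬[38;2;80;200;255m[48;2;21;21;33m🬊[38;2;80;200;255m[48;2;15;15;25m🬝[0m
[38;2;15;15;25m[48;2;15;15;25m [38;2;15;15;25m[48;2;80;200;255m🬝[38;2;35;35;50m[48;2;15;15;25m▌[38;2;15;15;25m[48;2;80;200;255m🬴[38;2;80;200;255m[48;2;80;200;255m [38;2;80;200;255m[48;2;80;200;255m [38;2;80;200;255m[48;2;80;200;255m [38;2;80;200;255m[48;2;25;25;37m🬅[38;2;80;200;255m[48;2;15;15;25m🬆[38;2;15;15;25m[48;2;35;35;50m▌[38;2;15;15;25m[48;2;15;15;25m [38;2;15;15;25m[48;2;15;15;25m [0m
[38;2;23;23;35m[48;2;80;200;255m🬴[38;2;80;200;255m[48;2;80;200;255m [38;2;80;200;255m[48;2;25;25;37m🬛[38;2;35;35;50m[48;2;15;15;25m🬂[38;2;80;200;255m[48;2;27;27;40m🬁[38;2;35;35;50m[48;2;15;15;25m🬂[38;2;80;200;255m[48;2;19;19;30m🬀[38;2;35;35;50m[48;2;15;15;25m🬕[38;2;35;35;50m[48;2;15;15;25m🬂[38;2;35;35;50m[48;2;15;15;25m🬨[38;2;35;35;50m[48;2;15;15;25m🬂[38;2;35;35;50m[48;2;15;15;25m🬂[0m
[38;2;15;15;25m[48;2;35;35;50m🬰[38;2;23;23;35m[48;2;80;200;255m🬺[38;2;35;35;50m[48;2;15;15;25m🬛[38;2;15;15;25m[48;2;35;35;50m🬰[38;2;15;15;25m[48;2;35;35;50m🬐[38;2;15;15;25m[48;2;35;35;50m🬰[38;2;15;15;25m[48;2;35;35;50m🬰[38;2;35;35;50m[48;2;15;15;25m🬛[38;2;15;15;25m[48;2;35;35;50m🬰[38;2;15;15;25m[48;2;35;35;50m🬐[38;2;15;15;25m[48;2;35;35;50m🬰[38;2;15;15;25m[48;2;35;35;50m🬰[0m
[38;2;15;15;25m[48;2;15;15;25m [38;2;15;15;25m[48;2;15;15;25m [38;2;35;35;50m[48;2;15;15;25m▌[38;2;15;15;25m[48;2;15;15;25m [38;2;15;15;25m[48;2;35;35;50m▌[38;2;15;15;25m[48;2;15;15;25m [38;2;15;15;25m[48;2;15;15;25m [38;2;35;35;50m[48;2;15;15;25m▌[38;2;15;15;25m[48;2;15;15;25m [38;2;15;15;25m[48;2;35;35;50m▌[38;2;15;15;25m[48;2;15;15;25m [38;2;15;15;25m[48;2;15;15;25m [0m
</frame>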